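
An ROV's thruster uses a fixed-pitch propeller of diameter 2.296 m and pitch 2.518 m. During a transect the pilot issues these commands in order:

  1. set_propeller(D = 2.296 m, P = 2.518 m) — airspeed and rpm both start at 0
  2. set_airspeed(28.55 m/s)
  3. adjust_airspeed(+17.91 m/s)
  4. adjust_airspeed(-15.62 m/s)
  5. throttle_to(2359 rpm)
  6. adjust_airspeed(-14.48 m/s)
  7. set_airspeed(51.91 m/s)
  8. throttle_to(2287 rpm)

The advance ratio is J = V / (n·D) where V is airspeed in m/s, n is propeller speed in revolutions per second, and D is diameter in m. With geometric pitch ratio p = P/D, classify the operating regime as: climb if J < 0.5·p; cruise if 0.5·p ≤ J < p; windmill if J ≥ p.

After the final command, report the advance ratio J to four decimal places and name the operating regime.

J = 0.5931, regime = cruise

set_propeller: D = 2.296 m, P = 2.518 m (p = P/D = 1.096690); state ← (V=0, rpm=0)
set_airspeed(28.55): V ← 28.55 m/s
adjust_airspeed(+17.91): V ← 28.55 +17.91 = 46.46 m/s
adjust_airspeed(-15.62): V ← 46.46 -15.62 = 30.84 m/s
throttle_to(2359): rpm ← 2359
adjust_airspeed(-14.48): V ← 30.84 -14.48 = 16.36 m/s
set_airspeed(51.91): V ← 51.91 m/s
throttle_to(2287): rpm ← 2287
final state: V = 51.91 m/s, rpm = 2287 → n = rpm/60 = 38.116667 rev/s
J = V / (n·D) = 51.91 / (38.116667 × 2.296) = 0.593150
regime bands: climb J<0.5483 | cruise [0.5483, 1.0967) | windmill J≥1.0967
J = 0.5931 → cruise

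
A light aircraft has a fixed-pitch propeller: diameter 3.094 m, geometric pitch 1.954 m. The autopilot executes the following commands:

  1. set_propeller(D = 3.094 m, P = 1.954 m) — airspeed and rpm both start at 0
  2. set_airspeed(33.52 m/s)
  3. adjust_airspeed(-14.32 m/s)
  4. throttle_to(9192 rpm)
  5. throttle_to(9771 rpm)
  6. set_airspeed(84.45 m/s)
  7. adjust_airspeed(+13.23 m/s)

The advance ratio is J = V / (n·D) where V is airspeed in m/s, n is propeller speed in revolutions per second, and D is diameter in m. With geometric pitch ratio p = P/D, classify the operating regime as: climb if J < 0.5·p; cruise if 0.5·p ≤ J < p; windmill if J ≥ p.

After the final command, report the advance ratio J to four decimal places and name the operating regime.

J = 0.1939, regime = climb

set_propeller: D = 3.094 m, P = 1.954 m (p = P/D = 0.631545); state ← (V=0, rpm=0)
set_airspeed(33.52): V ← 33.52 m/s
adjust_airspeed(-14.32): V ← 33.52 -14.32 = 19.2 m/s
throttle_to(9192): rpm ← 9192
throttle_to(9771): rpm ← 9771
set_airspeed(84.45): V ← 84.45 m/s
adjust_airspeed(+13.23): V ← 84.45 +13.23 = 97.68 m/s
final state: V = 97.68 m/s, rpm = 9771 → n = rpm/60 = 162.850000 rev/s
J = V / (n·D) = 97.68 / (162.850000 × 3.094) = 0.193864
regime bands: climb J<0.3158 | cruise [0.3158, 0.6315) | windmill J≥0.6315
J = 0.1939 → climb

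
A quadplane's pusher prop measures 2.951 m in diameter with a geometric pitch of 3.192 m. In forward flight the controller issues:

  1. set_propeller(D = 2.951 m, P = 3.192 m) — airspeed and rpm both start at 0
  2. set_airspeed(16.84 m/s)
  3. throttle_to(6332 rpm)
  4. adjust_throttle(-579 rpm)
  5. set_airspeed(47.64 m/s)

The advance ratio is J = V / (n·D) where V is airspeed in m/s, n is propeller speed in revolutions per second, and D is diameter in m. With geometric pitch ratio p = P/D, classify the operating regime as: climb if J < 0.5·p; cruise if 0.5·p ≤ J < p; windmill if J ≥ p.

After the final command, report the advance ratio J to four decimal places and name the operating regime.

set_propeller: D = 2.951 m, P = 3.192 m (p = P/D = 1.081667); state ← (V=0, rpm=0)
set_airspeed(16.84): V ← 16.84 m/s
throttle_to(6332): rpm ← 6332
adjust_throttle(-579): rpm ← 6332 -579 = 5753
set_airspeed(47.64): V ← 47.64 m/s
final state: V = 47.64 m/s, rpm = 5753 → n = rpm/60 = 95.883333 rev/s
J = V / (n·D) = 47.64 / (95.883333 × 2.951) = 0.168368
regime bands: climb J<0.5408 | cruise [0.5408, 1.0817) | windmill J≥1.0817
J = 0.1684 → climb

J = 0.1684, regime = climb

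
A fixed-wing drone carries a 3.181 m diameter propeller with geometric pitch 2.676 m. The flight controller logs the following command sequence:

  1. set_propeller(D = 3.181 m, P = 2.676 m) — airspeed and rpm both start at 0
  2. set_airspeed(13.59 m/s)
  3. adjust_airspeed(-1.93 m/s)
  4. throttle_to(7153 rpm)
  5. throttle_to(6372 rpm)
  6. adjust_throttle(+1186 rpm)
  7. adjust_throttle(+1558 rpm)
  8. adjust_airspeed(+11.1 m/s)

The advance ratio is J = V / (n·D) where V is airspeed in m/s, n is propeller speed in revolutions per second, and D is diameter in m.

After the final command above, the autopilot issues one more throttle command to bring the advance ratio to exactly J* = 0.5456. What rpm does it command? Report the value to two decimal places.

rpm = 786.84

set_propeller: D = 3.181 m, P = 2.676 m (p = P/D = 0.841245); state ← (V=0, rpm=0)
set_airspeed(13.59): V ← 13.59 m/s
adjust_airspeed(-1.93): V ← 13.59 -1.93 = 11.66 m/s
throttle_to(7153): rpm ← 7153
throttle_to(6372): rpm ← 6372
adjust_throttle(+1186): rpm ← 6372 +1186 = 7558
adjust_throttle(+1558): rpm ← 7558 +1558 = 9116
adjust_airspeed(+11.1): V ← 11.66 +11.1 = 22.76 m/s
final state: V = 22.76 m/s, rpm = 9116 → n = rpm/60 = 151.933333 rev/s
target J* = 0.5456; solve J* = V/(n·D) for n: n = V/(J*·D) = 22.76/(0.5456 × 3.181) = 13.113971 rev/s
rpm = 60·n = 786.838275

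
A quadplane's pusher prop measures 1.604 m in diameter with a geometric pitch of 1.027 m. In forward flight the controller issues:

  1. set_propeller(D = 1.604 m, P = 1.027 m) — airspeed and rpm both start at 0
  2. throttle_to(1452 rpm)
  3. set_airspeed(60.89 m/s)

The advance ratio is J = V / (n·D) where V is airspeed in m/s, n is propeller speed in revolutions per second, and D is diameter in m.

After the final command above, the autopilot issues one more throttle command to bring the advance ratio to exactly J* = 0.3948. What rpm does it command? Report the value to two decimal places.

rpm = 5769.20

set_propeller: D = 1.604 m, P = 1.027 m (p = P/D = 0.640274); state ← (V=0, rpm=0)
throttle_to(1452): rpm ← 1452
set_airspeed(60.89): V ← 60.89 m/s
final state: V = 60.89 m/s, rpm = 1452 → n = rpm/60 = 24.200000 rev/s
target J* = 0.3948; solve J* = V/(n·D) for n: n = V/(J*·D) = 60.89/(0.3948 × 1.604) = 96.153360 rev/s
rpm = 60·n = 5769.201616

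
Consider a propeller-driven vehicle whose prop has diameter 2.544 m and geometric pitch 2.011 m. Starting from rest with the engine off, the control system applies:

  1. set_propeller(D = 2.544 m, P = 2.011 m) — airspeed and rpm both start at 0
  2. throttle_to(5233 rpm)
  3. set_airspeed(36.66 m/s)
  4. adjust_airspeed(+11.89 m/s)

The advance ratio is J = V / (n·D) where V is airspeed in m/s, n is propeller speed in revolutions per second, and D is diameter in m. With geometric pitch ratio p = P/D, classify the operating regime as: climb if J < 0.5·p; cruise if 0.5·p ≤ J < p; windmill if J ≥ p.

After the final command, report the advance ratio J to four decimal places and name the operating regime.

set_propeller: D = 2.544 m, P = 2.011 m (p = P/D = 0.790487); state ← (V=0, rpm=0)
throttle_to(5233): rpm ← 5233
set_airspeed(36.66): V ← 36.66 m/s
adjust_airspeed(+11.89): V ← 36.66 +11.89 = 48.55 m/s
final state: V = 48.55 m/s, rpm = 5233 → n = rpm/60 = 87.216667 rev/s
J = V / (n·D) = 48.55 / (87.216667 × 2.544) = 0.218813
regime bands: climb J<0.3952 | cruise [0.3952, 0.7905) | windmill J≥0.7905
J = 0.2188 → climb

J = 0.2188, regime = climb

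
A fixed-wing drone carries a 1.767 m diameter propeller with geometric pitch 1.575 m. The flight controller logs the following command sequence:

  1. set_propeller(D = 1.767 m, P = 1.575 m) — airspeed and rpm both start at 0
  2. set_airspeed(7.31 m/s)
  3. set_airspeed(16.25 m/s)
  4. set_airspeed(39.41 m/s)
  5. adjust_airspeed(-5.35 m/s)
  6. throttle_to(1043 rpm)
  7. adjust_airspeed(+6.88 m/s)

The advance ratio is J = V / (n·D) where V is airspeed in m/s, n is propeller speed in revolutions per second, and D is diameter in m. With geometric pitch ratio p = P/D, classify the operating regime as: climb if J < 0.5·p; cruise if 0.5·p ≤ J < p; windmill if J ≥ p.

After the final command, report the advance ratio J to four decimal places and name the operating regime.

J = 1.3328, regime = windmill

set_propeller: D = 1.767 m, P = 1.575 m (p = P/D = 0.891341); state ← (V=0, rpm=0)
set_airspeed(7.31): V ← 7.31 m/s
set_airspeed(16.25): V ← 16.25 m/s
set_airspeed(39.41): V ← 39.41 m/s
adjust_airspeed(-5.35): V ← 39.41 -5.35 = 34.06 m/s
throttle_to(1043): rpm ← 1043
adjust_airspeed(+6.88): V ← 34.06 +6.88 = 40.94 m/s
final state: V = 40.94 m/s, rpm = 1043 → n = rpm/60 = 17.383333 rev/s
J = V / (n·D) = 40.94 / (17.383333 × 1.767) = 1.332841
regime bands: climb J<0.4457 | cruise [0.4457, 0.8913) | windmill J≥0.8913
J = 1.3328 → windmill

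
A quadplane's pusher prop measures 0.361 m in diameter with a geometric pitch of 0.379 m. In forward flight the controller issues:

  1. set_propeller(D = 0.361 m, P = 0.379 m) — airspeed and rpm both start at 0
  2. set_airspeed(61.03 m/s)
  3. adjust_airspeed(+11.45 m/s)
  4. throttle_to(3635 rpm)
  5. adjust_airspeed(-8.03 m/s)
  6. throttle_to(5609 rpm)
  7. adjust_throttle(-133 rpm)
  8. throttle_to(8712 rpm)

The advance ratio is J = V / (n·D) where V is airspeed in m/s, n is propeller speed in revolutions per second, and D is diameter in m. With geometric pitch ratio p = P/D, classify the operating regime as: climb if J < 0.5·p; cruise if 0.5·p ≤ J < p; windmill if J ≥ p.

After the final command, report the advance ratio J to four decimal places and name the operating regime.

J = 1.2296, regime = windmill

set_propeller: D = 0.361 m, P = 0.379 m (p = P/D = 1.049861); state ← (V=0, rpm=0)
set_airspeed(61.03): V ← 61.03 m/s
adjust_airspeed(+11.45): V ← 61.03 +11.45 = 72.48 m/s
throttle_to(3635): rpm ← 3635
adjust_airspeed(-8.03): V ← 72.48 -8.03 = 64.45 m/s
throttle_to(5609): rpm ← 5609
adjust_throttle(-133): rpm ← 5609 -133 = 5476
throttle_to(8712): rpm ← 8712
final state: V = 64.45 m/s, rpm = 8712 → n = rpm/60 = 145.200000 rev/s
J = V / (n·D) = 64.45 / (145.200000 × 0.361) = 1.229558
regime bands: climb J<0.5249 | cruise [0.5249, 1.0499) | windmill J≥1.0499
J = 1.2296 → windmill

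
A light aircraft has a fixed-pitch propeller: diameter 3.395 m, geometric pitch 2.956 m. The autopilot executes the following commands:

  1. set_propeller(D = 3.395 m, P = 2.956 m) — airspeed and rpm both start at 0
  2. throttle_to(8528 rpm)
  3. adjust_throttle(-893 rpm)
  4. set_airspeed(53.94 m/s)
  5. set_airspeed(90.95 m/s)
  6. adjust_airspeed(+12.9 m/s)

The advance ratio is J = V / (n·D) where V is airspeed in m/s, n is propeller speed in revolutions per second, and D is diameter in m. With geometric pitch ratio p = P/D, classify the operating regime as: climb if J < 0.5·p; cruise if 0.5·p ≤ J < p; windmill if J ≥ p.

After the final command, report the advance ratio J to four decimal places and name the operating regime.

set_propeller: D = 3.395 m, P = 2.956 m (p = P/D = 0.870692); state ← (V=0, rpm=0)
throttle_to(8528): rpm ← 8528
adjust_throttle(-893): rpm ← 8528 -893 = 7635
set_airspeed(53.94): V ← 53.94 m/s
set_airspeed(90.95): V ← 90.95 m/s
adjust_airspeed(+12.9): V ← 90.95 +12.9 = 103.85 m/s
final state: V = 103.85 m/s, rpm = 7635 → n = rpm/60 = 127.250000 rev/s
J = V / (n·D) = 103.85 / (127.250000 × 3.395) = 0.240386
regime bands: climb J<0.4353 | cruise [0.4353, 0.8707) | windmill J≥0.8707
J = 0.2404 → climb

J = 0.2404, regime = climb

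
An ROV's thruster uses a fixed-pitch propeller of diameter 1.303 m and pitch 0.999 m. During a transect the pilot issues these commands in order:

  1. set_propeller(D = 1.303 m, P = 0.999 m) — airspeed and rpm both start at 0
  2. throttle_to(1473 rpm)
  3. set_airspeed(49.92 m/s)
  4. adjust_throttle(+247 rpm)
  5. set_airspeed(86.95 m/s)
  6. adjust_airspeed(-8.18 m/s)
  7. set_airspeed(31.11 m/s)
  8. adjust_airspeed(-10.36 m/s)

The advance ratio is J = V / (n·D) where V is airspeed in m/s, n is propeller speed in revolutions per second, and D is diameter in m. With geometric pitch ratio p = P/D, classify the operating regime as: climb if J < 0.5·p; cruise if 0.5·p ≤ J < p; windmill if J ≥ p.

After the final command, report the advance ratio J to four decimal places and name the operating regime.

J = 0.5555, regime = cruise

set_propeller: D = 1.303 m, P = 0.999 m (p = P/D = 0.766692); state ← (V=0, rpm=0)
throttle_to(1473): rpm ← 1473
set_airspeed(49.92): V ← 49.92 m/s
adjust_throttle(+247): rpm ← 1473 +247 = 1720
set_airspeed(86.95): V ← 86.95 m/s
adjust_airspeed(-8.18): V ← 86.95 -8.18 = 78.77 m/s
set_airspeed(31.11): V ← 31.11 m/s
adjust_airspeed(-10.36): V ← 31.11 -10.36 = 20.75 m/s
final state: V = 20.75 m/s, rpm = 1720 → n = rpm/60 = 28.666667 rev/s
J = V / (n·D) = 20.75 / (28.666667 × 1.303) = 0.555516
regime bands: climb J<0.3833 | cruise [0.3833, 0.7667) | windmill J≥0.7667
J = 0.5555 → cruise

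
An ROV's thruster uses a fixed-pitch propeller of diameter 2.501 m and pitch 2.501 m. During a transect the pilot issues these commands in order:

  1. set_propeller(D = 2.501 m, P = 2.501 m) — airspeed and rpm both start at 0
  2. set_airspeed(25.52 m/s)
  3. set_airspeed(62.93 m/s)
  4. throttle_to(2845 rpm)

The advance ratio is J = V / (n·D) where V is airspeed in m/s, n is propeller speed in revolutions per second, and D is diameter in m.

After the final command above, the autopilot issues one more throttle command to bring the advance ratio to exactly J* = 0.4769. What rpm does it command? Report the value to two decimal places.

set_propeller: D = 2.501 m, P = 2.501 m (p = P/D = 1.000000); state ← (V=0, rpm=0)
set_airspeed(25.52): V ← 25.52 m/s
set_airspeed(62.93): V ← 62.93 m/s
throttle_to(2845): rpm ← 2845
final state: V = 62.93 m/s, rpm = 2845 → n = rpm/60 = 47.416667 rev/s
target J* = 0.4769; solve J* = V/(n·D) for n: n = V/(J*·D) = 62.93/(0.4769 × 2.501) = 52.761449 rev/s
rpm = 60·n = 3165.686965

rpm = 3165.69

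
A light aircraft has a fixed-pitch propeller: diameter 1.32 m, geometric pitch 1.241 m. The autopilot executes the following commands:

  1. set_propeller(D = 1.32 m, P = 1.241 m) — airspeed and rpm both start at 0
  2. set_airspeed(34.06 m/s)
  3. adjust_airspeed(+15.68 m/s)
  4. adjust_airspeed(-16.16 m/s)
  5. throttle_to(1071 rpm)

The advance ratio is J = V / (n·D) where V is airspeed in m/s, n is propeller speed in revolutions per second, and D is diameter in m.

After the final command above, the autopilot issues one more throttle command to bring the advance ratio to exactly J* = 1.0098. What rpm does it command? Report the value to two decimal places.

rpm = 1511.55

set_propeller: D = 1.32 m, P = 1.241 m (p = P/D = 0.940152); state ← (V=0, rpm=0)
set_airspeed(34.06): V ← 34.06 m/s
adjust_airspeed(+15.68): V ← 34.06 +15.68 = 49.74 m/s
adjust_airspeed(-16.16): V ← 49.74 -16.16 = 33.58 m/s
throttle_to(1071): rpm ← 1071
final state: V = 33.58 m/s, rpm = 1071 → n = rpm/60 = 17.850000 rev/s
target J* = 1.0098; solve J* = V/(n·D) for n: n = V/(J*·D) = 33.58/(1.0098 × 1.32) = 25.192507 rev/s
rpm = 60·n = 1511.550442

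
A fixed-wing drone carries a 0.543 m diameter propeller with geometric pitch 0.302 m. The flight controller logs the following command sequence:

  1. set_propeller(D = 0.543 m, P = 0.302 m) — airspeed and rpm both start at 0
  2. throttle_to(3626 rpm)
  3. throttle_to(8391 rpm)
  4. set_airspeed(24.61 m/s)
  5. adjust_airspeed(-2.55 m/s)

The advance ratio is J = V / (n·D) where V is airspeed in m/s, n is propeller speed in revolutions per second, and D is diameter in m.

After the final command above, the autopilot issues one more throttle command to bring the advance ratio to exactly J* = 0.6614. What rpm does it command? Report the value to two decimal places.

rpm = 3685.47

set_propeller: D = 0.543 m, P = 0.302 m (p = P/D = 0.556169); state ← (V=0, rpm=0)
throttle_to(3626): rpm ← 3626
throttle_to(8391): rpm ← 8391
set_airspeed(24.61): V ← 24.61 m/s
adjust_airspeed(-2.55): V ← 24.61 -2.55 = 22.06 m/s
final state: V = 22.06 m/s, rpm = 8391 → n = rpm/60 = 139.850000 rev/s
target J* = 0.6614; solve J* = V/(n·D) for n: n = V/(J*·D) = 22.06/(0.6614 × 0.543) = 61.424480 rev/s
rpm = 60·n = 3685.468795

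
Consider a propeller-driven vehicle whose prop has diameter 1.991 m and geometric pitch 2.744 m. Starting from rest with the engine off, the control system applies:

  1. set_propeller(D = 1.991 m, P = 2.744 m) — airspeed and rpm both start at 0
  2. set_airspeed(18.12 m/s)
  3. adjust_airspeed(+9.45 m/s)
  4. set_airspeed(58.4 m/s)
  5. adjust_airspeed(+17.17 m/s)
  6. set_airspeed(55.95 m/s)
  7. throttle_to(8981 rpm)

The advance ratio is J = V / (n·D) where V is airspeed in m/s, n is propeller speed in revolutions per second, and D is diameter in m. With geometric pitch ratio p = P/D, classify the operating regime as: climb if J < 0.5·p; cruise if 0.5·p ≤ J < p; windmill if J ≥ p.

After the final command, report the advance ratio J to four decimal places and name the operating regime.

set_propeller: D = 1.991 m, P = 2.744 m (p = P/D = 1.378202); state ← (V=0, rpm=0)
set_airspeed(18.12): V ← 18.12 m/s
adjust_airspeed(+9.45): V ← 18.12 +9.45 = 27.57 m/s
set_airspeed(58.4): V ← 58.4 m/s
adjust_airspeed(+17.17): V ← 58.4 +17.17 = 75.57 m/s
set_airspeed(55.95): V ← 55.95 m/s
throttle_to(8981): rpm ← 8981
final state: V = 55.95 m/s, rpm = 8981 → n = rpm/60 = 149.683333 rev/s
J = V / (n·D) = 55.95 / (149.683333 × 1.991) = 0.187739
regime bands: climb J<0.6891 | cruise [0.6891, 1.3782) | windmill J≥1.3782
J = 0.1877 → climb

J = 0.1877, regime = climb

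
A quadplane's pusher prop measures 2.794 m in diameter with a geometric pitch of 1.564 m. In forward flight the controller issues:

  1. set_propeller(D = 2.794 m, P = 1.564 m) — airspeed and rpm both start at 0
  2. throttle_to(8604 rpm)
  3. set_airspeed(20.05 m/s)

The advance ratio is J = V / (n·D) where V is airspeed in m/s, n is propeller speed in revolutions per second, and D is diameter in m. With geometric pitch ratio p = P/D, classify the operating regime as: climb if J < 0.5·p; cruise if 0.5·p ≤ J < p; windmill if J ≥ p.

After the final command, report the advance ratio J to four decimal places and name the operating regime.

J = 0.0500, regime = climb

set_propeller: D = 2.794 m, P = 1.564 m (p = P/D = 0.559771); state ← (V=0, rpm=0)
throttle_to(8604): rpm ← 8604
set_airspeed(20.05): V ← 20.05 m/s
final state: V = 20.05 m/s, rpm = 8604 → n = rpm/60 = 143.400000 rev/s
J = V / (n·D) = 20.05 / (143.400000 × 2.794) = 0.050042
regime bands: climb J<0.2799 | cruise [0.2799, 0.5598) | windmill J≥0.5598
J = 0.0500 → climb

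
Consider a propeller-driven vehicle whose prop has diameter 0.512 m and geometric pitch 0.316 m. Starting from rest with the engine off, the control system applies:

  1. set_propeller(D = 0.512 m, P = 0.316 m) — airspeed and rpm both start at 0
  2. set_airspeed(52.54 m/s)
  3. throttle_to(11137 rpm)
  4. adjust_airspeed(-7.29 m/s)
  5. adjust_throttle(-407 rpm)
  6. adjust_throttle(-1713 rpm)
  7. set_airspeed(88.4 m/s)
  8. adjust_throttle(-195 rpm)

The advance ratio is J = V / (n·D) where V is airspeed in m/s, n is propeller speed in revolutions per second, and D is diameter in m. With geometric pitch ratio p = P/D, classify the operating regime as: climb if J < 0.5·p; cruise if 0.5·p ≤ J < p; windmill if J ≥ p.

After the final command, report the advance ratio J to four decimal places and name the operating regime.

J = 1.1743, regime = windmill

set_propeller: D = 0.512 m, P = 0.316 m (p = P/D = 0.617188); state ← (V=0, rpm=0)
set_airspeed(52.54): V ← 52.54 m/s
throttle_to(11137): rpm ← 11137
adjust_airspeed(-7.29): V ← 52.54 -7.29 = 45.25 m/s
adjust_throttle(-407): rpm ← 11137 -407 = 10730
adjust_throttle(-1713): rpm ← 10730 -1713 = 9017
set_airspeed(88.4): V ← 88.4 m/s
adjust_throttle(-195): rpm ← 9017 -195 = 8822
final state: V = 88.4 m/s, rpm = 8822 → n = rpm/60 = 147.033333 rev/s
J = V / (n·D) = 88.4 / (147.033333 × 0.512) = 1.174266
regime bands: climb J<0.3086 | cruise [0.3086, 0.6172) | windmill J≥0.6172
J = 1.1743 → windmill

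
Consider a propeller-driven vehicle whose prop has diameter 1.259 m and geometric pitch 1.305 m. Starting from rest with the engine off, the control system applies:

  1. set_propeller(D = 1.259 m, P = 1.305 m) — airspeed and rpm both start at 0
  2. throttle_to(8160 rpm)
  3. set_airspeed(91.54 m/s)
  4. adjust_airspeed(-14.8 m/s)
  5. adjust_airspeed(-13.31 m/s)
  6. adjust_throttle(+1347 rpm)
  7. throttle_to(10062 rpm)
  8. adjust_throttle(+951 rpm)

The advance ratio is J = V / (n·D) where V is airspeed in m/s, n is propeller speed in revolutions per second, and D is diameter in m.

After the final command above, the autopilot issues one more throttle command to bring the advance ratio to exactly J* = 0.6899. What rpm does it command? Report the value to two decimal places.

rpm = 4381.61

set_propeller: D = 1.259 m, P = 1.305 m (p = P/D = 1.036537); state ← (V=0, rpm=0)
throttle_to(8160): rpm ← 8160
set_airspeed(91.54): V ← 91.54 m/s
adjust_airspeed(-14.8): V ← 91.54 -14.8 = 76.74 m/s
adjust_airspeed(-13.31): V ← 76.74 -13.31 = 63.43 m/s
adjust_throttle(+1347): rpm ← 8160 +1347 = 9507
throttle_to(10062): rpm ← 10062
adjust_throttle(+951): rpm ← 10062 +951 = 11013
final state: V = 63.43 m/s, rpm = 11013 → n = rpm/60 = 183.550000 rev/s
target J* = 0.6899; solve J* = V/(n·D) for n: n = V/(J*·D) = 63.43/(0.6899 × 1.259) = 73.026895 rev/s
rpm = 60·n = 4381.613709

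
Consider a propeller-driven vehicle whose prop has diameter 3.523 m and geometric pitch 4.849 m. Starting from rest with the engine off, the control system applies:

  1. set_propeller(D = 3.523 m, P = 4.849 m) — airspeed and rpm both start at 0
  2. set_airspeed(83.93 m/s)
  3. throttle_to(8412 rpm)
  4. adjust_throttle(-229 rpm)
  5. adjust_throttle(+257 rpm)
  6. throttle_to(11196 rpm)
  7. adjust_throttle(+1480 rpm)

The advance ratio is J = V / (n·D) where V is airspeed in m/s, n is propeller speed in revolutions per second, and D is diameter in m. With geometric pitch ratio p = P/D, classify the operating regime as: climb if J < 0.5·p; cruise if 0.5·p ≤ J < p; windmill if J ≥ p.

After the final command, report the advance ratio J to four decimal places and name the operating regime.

set_propeller: D = 3.523 m, P = 4.849 m (p = P/D = 1.376384); state ← (V=0, rpm=0)
set_airspeed(83.93): V ← 83.93 m/s
throttle_to(8412): rpm ← 8412
adjust_throttle(-229): rpm ← 8412 -229 = 8183
adjust_throttle(+257): rpm ← 8183 +257 = 8440
throttle_to(11196): rpm ← 11196
adjust_throttle(+1480): rpm ← 11196 +1480 = 12676
final state: V = 83.93 m/s, rpm = 12676 → n = rpm/60 = 211.266667 rev/s
J = V / (n·D) = 83.93 / (211.266667 × 3.523) = 0.112765
regime bands: climb J<0.6882 | cruise [0.6882, 1.3764) | windmill J≥1.3764
J = 0.1128 → climb

J = 0.1128, regime = climb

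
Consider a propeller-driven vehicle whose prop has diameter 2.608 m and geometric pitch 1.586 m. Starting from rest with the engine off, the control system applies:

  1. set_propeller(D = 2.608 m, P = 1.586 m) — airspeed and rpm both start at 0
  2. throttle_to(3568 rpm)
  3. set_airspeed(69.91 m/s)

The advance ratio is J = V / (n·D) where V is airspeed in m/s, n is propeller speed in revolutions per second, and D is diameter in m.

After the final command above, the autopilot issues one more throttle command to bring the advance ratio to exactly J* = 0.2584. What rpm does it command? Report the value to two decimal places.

set_propeller: D = 2.608 m, P = 1.586 m (p = P/D = 0.608129); state ← (V=0, rpm=0)
throttle_to(3568): rpm ← 3568
set_airspeed(69.91): V ← 69.91 m/s
final state: V = 69.91 m/s, rpm = 3568 → n = rpm/60 = 59.466667 rev/s
target J* = 0.2584; solve J* = V/(n·D) for n: n = V/(J*·D) = 69.91/(0.2584 × 2.608) = 103.738319 rev/s
rpm = 60·n = 6224.299132

rpm = 6224.30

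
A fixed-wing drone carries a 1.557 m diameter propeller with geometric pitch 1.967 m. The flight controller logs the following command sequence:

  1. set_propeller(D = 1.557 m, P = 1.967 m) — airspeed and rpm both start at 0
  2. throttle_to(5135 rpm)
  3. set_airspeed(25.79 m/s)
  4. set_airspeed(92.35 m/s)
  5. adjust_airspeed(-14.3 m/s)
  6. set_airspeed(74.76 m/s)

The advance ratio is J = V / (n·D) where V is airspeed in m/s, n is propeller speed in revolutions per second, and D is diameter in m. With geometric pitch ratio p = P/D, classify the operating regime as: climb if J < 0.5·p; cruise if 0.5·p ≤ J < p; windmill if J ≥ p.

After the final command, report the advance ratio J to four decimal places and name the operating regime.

J = 0.5610, regime = climb

set_propeller: D = 1.557 m, P = 1.967 m (p = P/D = 1.263327); state ← (V=0, rpm=0)
throttle_to(5135): rpm ← 5135
set_airspeed(25.79): V ← 25.79 m/s
set_airspeed(92.35): V ← 92.35 m/s
adjust_airspeed(-14.3): V ← 92.35 -14.3 = 78.05 m/s
set_airspeed(74.76): V ← 74.76 m/s
final state: V = 74.76 m/s, rpm = 5135 → n = rpm/60 = 85.583333 rev/s
J = V / (n·D) = 74.76 / (85.583333 × 1.557) = 0.561037
regime bands: climb J<0.6317 | cruise [0.6317, 1.2633) | windmill J≥1.2633
J = 0.5610 → climb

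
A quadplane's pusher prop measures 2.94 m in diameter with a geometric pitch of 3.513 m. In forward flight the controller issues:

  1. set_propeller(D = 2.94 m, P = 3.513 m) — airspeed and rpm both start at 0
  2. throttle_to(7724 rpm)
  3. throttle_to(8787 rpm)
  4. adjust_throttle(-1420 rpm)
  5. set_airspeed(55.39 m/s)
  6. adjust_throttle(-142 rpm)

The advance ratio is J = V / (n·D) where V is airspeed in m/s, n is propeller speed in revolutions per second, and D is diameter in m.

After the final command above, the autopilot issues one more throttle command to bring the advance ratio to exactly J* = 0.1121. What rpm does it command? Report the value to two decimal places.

rpm = 10083.93

set_propeller: D = 2.94 m, P = 3.513 m (p = P/D = 1.194898); state ← (V=0, rpm=0)
throttle_to(7724): rpm ← 7724
throttle_to(8787): rpm ← 8787
adjust_throttle(-1420): rpm ← 8787 -1420 = 7367
set_airspeed(55.39): V ← 55.39 m/s
adjust_throttle(-142): rpm ← 7367 -142 = 7225
final state: V = 55.39 m/s, rpm = 7225 → n = rpm/60 = 120.416667 rev/s
target J* = 0.1121; solve J* = V/(n·D) for n: n = V/(J*·D) = 55.39/(0.1121 × 2.94) = 168.065442 rev/s
rpm = 60·n = 10083.926523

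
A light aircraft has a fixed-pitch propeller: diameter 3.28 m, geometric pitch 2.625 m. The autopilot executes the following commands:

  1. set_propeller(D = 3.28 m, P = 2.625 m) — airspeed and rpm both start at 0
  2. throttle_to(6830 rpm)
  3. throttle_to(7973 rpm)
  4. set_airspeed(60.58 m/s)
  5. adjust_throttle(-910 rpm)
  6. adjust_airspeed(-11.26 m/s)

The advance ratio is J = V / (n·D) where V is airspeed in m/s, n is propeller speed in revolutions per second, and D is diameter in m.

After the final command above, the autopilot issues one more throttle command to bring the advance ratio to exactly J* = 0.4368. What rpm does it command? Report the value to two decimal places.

set_propeller: D = 3.28 m, P = 2.625 m (p = P/D = 0.800305); state ← (V=0, rpm=0)
throttle_to(6830): rpm ← 6830
throttle_to(7973): rpm ← 7973
set_airspeed(60.58): V ← 60.58 m/s
adjust_throttle(-910): rpm ← 7973 -910 = 7063
adjust_airspeed(-11.26): V ← 60.58 -11.26 = 49.32 m/s
final state: V = 49.32 m/s, rpm = 7063 → n = rpm/60 = 117.716667 rev/s
target J* = 0.4368; solve J* = V/(n·D) for n: n = V/(J*·D) = 49.32/(0.4368 × 3.28) = 34.424417 rev/s
rpm = 60·n = 2065.465023

rpm = 2065.47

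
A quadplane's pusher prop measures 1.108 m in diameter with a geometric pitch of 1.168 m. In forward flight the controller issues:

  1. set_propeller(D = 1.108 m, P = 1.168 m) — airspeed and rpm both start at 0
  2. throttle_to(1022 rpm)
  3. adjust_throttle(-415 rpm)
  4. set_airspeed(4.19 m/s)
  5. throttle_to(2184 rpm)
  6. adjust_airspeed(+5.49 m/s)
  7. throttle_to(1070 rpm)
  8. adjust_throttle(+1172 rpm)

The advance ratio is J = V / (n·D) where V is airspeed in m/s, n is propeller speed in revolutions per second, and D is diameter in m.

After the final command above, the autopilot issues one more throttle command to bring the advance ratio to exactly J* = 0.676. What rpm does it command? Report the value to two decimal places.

rpm = 775.43

set_propeller: D = 1.108 m, P = 1.168 m (p = P/D = 1.054152); state ← (V=0, rpm=0)
throttle_to(1022): rpm ← 1022
adjust_throttle(-415): rpm ← 1022 -415 = 607
set_airspeed(4.19): V ← 4.19 m/s
throttle_to(2184): rpm ← 2184
adjust_airspeed(+5.49): V ← 4.19 +5.49 = 9.68 m/s
throttle_to(1070): rpm ← 1070
adjust_throttle(+1172): rpm ← 1070 +1172 = 2242
final state: V = 9.68 m/s, rpm = 2242 → n = rpm/60 = 37.366667 rev/s
target J* = 0.676; solve J* = V/(n·D) for n: n = V/(J*·D) = 9.68/(0.676 × 1.108) = 12.923760 rev/s
rpm = 60·n = 775.425630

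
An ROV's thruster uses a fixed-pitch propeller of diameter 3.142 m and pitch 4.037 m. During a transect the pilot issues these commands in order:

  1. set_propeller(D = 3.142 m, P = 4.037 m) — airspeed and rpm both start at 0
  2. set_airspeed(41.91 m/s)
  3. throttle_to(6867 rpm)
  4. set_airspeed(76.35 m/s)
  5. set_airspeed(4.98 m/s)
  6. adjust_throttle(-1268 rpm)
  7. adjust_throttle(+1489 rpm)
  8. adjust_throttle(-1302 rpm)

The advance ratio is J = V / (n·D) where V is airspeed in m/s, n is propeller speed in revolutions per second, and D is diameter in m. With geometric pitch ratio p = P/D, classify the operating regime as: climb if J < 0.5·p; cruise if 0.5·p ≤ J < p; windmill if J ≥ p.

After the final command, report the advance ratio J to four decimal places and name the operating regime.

set_propeller: D = 3.142 m, P = 4.037 m (p = P/D = 1.284850); state ← (V=0, rpm=0)
set_airspeed(41.91): V ← 41.91 m/s
throttle_to(6867): rpm ← 6867
set_airspeed(76.35): V ← 76.35 m/s
set_airspeed(4.98): V ← 4.98 m/s
adjust_throttle(-1268): rpm ← 6867 -1268 = 5599
adjust_throttle(+1489): rpm ← 5599 +1489 = 7088
adjust_throttle(-1302): rpm ← 7088 -1302 = 5786
final state: V = 4.98 m/s, rpm = 5786 → n = rpm/60 = 96.433333 rev/s
J = V / (n·D) = 4.98 / (96.433333 × 3.142) = 0.016436
regime bands: climb J<0.6424 | cruise [0.6424, 1.2849) | windmill J≥1.2849
J = 0.0164 → climb

J = 0.0164, regime = climb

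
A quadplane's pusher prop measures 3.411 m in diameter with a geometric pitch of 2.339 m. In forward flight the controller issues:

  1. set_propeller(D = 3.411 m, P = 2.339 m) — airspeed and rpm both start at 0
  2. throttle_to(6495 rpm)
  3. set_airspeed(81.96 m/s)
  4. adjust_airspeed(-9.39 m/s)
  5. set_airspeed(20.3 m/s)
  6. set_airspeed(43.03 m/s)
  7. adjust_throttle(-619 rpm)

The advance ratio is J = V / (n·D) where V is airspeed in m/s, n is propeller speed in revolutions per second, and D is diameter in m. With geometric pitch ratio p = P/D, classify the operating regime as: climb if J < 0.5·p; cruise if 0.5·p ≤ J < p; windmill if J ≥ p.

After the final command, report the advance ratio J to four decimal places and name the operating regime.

J = 0.1288, regime = climb

set_propeller: D = 3.411 m, P = 2.339 m (p = P/D = 0.685723); state ← (V=0, rpm=0)
throttle_to(6495): rpm ← 6495
set_airspeed(81.96): V ← 81.96 m/s
adjust_airspeed(-9.39): V ← 81.96 -9.39 = 72.57 m/s
set_airspeed(20.3): V ← 20.3 m/s
set_airspeed(43.03): V ← 43.03 m/s
adjust_throttle(-619): rpm ← 6495 -619 = 5876
final state: V = 43.03 m/s, rpm = 5876 → n = rpm/60 = 97.933333 rev/s
J = V / (n·D) = 43.03 / (97.933333 × 3.411) = 0.128813
regime bands: climb J<0.3429 | cruise [0.3429, 0.6857) | windmill J≥0.6857
J = 0.1288 → climb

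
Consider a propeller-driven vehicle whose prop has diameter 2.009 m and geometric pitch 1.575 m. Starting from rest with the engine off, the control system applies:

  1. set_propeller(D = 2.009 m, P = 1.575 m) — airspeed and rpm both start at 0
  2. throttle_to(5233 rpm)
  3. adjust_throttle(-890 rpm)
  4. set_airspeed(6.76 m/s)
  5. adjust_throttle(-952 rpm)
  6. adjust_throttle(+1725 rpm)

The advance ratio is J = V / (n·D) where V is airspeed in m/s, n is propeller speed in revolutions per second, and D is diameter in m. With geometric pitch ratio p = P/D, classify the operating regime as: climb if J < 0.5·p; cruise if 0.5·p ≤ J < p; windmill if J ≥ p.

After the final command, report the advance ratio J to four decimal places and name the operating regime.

set_propeller: D = 2.009 m, P = 1.575 m (p = P/D = 0.783972); state ← (V=0, rpm=0)
throttle_to(5233): rpm ← 5233
adjust_throttle(-890): rpm ← 5233 -890 = 4343
set_airspeed(6.76): V ← 6.76 m/s
adjust_throttle(-952): rpm ← 4343 -952 = 3391
adjust_throttle(+1725): rpm ← 3391 +1725 = 5116
final state: V = 6.76 m/s, rpm = 5116 → n = rpm/60 = 85.266667 rev/s
J = V / (n·D) = 6.76 / (85.266667 × 2.009) = 0.039463
regime bands: climb J<0.3920 | cruise [0.3920, 0.7840) | windmill J≥0.7840
J = 0.0395 → climb

J = 0.0395, regime = climb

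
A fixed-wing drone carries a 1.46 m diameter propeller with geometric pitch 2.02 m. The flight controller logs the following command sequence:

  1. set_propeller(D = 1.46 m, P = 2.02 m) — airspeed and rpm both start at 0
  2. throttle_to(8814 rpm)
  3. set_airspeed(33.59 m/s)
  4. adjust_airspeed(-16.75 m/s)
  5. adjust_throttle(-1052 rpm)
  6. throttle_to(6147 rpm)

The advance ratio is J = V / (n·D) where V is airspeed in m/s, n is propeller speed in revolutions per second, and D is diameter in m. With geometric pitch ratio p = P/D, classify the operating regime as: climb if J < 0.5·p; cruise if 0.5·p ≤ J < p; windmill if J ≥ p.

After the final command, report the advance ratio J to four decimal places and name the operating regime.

set_propeller: D = 1.46 m, P = 2.02 m (p = P/D = 1.383562); state ← (V=0, rpm=0)
throttle_to(8814): rpm ← 8814
set_airspeed(33.59): V ← 33.59 m/s
adjust_airspeed(-16.75): V ← 33.59 -16.75 = 16.84 m/s
adjust_throttle(-1052): rpm ← 8814 -1052 = 7762
throttle_to(6147): rpm ← 6147
final state: V = 16.84 m/s, rpm = 6147 → n = rpm/60 = 102.450000 rev/s
J = V / (n·D) = 16.84 / (102.450000 × 1.46) = 0.112584
regime bands: climb J<0.6918 | cruise [0.6918, 1.3836) | windmill J≥1.3836
J = 0.1126 → climb

J = 0.1126, regime = climb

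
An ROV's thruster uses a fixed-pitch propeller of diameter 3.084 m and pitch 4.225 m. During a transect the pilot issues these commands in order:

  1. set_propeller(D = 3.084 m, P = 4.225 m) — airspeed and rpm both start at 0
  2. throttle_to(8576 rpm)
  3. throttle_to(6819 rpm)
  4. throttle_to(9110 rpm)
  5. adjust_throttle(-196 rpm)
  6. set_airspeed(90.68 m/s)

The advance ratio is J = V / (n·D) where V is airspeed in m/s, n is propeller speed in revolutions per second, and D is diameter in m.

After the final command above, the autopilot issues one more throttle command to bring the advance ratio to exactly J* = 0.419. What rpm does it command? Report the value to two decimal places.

set_propeller: D = 3.084 m, P = 4.225 m (p = P/D = 1.369974); state ← (V=0, rpm=0)
throttle_to(8576): rpm ← 8576
throttle_to(6819): rpm ← 6819
throttle_to(9110): rpm ← 9110
adjust_throttle(-196): rpm ← 9110 -196 = 8914
set_airspeed(90.68): V ← 90.68 m/s
final state: V = 90.68 m/s, rpm = 8914 → n = rpm/60 = 148.566667 rev/s
target J* = 0.419; solve J* = V/(n·D) for n: n = V/(J*·D) = 90.68/(0.419 × 3.084) = 70.175113 rev/s
rpm = 60·n = 4210.506765

rpm = 4210.51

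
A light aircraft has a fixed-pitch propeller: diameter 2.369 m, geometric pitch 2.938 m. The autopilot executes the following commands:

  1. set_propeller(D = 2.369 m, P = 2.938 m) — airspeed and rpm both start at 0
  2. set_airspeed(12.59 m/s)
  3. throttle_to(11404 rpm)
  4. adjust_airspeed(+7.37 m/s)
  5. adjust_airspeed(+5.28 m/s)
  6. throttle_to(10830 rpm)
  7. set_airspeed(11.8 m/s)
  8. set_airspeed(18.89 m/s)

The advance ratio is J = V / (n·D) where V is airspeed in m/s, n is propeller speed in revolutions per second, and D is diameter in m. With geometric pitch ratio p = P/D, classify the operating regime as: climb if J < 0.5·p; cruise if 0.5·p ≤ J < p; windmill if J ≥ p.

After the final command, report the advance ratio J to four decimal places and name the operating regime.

set_propeller: D = 2.369 m, P = 2.938 m (p = P/D = 1.240186); state ← (V=0, rpm=0)
set_airspeed(12.59): V ← 12.59 m/s
throttle_to(11404): rpm ← 11404
adjust_airspeed(+7.37): V ← 12.59 +7.37 = 19.96 m/s
adjust_airspeed(+5.28): V ← 19.96 +5.28 = 25.24 m/s
throttle_to(10830): rpm ← 10830
set_airspeed(11.8): V ← 11.8 m/s
set_airspeed(18.89): V ← 18.89 m/s
final state: V = 18.89 m/s, rpm = 10830 → n = rpm/60 = 180.500000 rev/s
J = V / (n·D) = 18.89 / (180.500000 × 2.369) = 0.044176
regime bands: climb J<0.6201 | cruise [0.6201, 1.2402) | windmill J≥1.2402
J = 0.0442 → climb

J = 0.0442, regime = climb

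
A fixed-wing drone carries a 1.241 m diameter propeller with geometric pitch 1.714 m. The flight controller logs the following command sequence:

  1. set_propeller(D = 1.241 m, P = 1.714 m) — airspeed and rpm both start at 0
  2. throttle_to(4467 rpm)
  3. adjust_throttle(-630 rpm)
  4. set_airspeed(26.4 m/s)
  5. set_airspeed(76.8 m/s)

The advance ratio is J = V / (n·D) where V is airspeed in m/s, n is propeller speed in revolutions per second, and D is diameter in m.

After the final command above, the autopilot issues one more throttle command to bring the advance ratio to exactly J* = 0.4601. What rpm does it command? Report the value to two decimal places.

rpm = 8070.28

set_propeller: D = 1.241 m, P = 1.714 m (p = P/D = 1.381144); state ← (V=0, rpm=0)
throttle_to(4467): rpm ← 4467
adjust_throttle(-630): rpm ← 4467 -630 = 3837
set_airspeed(26.4): V ← 26.4 m/s
set_airspeed(76.8): V ← 76.8 m/s
final state: V = 76.8 m/s, rpm = 3837 → n = rpm/60 = 63.950000 rev/s
target J* = 0.4601; solve J* = V/(n·D) for n: n = V/(J*·D) = 76.8/(0.4601 × 1.241) = 134.504621 rev/s
rpm = 60·n = 8070.277263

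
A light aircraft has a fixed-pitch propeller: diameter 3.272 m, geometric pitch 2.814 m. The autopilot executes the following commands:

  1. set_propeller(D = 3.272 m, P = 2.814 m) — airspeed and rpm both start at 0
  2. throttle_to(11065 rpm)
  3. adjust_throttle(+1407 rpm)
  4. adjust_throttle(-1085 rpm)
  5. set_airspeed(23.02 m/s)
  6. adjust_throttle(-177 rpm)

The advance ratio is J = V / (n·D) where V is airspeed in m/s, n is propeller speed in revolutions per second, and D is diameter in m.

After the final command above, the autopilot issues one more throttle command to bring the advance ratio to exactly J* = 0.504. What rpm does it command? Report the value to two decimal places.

set_propeller: D = 3.272 m, P = 2.814 m (p = P/D = 0.860024); state ← (V=0, rpm=0)
throttle_to(11065): rpm ← 11065
adjust_throttle(+1407): rpm ← 11065 +1407 = 12472
adjust_throttle(-1085): rpm ← 12472 -1085 = 11387
set_airspeed(23.02): V ← 23.02 m/s
adjust_throttle(-177): rpm ← 11387 -177 = 11210
final state: V = 23.02 m/s, rpm = 11210 → n = rpm/60 = 186.833333 rev/s
target J* = 0.504; solve J* = V/(n·D) for n: n = V/(J*·D) = 23.02/(0.504 × 3.272) = 13.959231 rev/s
rpm = 60·n = 837.553848

rpm = 837.55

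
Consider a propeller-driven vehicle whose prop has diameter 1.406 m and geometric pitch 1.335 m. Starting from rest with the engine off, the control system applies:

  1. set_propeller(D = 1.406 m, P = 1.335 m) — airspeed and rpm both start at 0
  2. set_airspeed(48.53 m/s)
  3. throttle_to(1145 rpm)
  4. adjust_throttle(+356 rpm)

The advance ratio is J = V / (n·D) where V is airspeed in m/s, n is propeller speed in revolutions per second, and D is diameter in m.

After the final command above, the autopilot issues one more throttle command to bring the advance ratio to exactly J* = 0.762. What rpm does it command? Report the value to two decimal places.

set_propeller: D = 1.406 m, P = 1.335 m (p = P/D = 0.949502); state ← (V=0, rpm=0)
set_airspeed(48.53): V ← 48.53 m/s
throttle_to(1145): rpm ← 1145
adjust_throttle(+356): rpm ← 1145 +356 = 1501
final state: V = 48.53 m/s, rpm = 1501 → n = rpm/60 = 25.016667 rev/s
target J* = 0.762; solve J* = V/(n·D) for n: n = V/(J*·D) = 48.53/(0.762 × 1.406) = 45.297058 rev/s
rpm = 60·n = 2717.823501

rpm = 2717.82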